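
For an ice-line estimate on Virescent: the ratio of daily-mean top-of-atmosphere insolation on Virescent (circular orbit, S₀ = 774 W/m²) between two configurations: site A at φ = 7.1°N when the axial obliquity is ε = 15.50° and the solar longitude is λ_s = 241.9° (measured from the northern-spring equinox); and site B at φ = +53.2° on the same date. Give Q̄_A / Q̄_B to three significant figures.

— Configuration A (φ=+7.1°):
Solar declination: sin δ = sin ε · sin λ_s = sin 15.50° × sin 241.9° = -0.23574, so δ = -13.635°.
cos H₀ = −tan(+7.1°) tan(-13.635°) = 0.0302, H₀ = 1.5406 rad.
Bracket: H₀ sin φ sin δ + cos φ cos δ sin H₀ = 1.5406×0.12360×-0.23574 + 0.99233×0.97182×0.99954 = -0.044889 + 0.963923 = 0.919034.
Q̄ = (S₀/π) × [bracket] = (774/π) × 0.919034 = 226.42 W/m².
— Configuration B (φ=+53.2°):
cos H₀ = −tan(+53.2°) tan(-13.635°) = 0.3243, H₀ = 1.2406 rad.
Bracket: H₀ sin φ sin δ + cos φ cos δ sin H₀ = 1.2406×0.80073×-0.23574 + 0.59902×0.97182×0.94597 = -0.234181 + 0.550687 = 0.316506.
Q̄ = (S₀/π) × [bracket] = (774/π) × 0.316506 = 77.978 W/m².
Ratio Q̄_A / Q̄_B = 226.42 / 77.978 = 2.904.

Q̄_A / Q̄_B ≈ 2.90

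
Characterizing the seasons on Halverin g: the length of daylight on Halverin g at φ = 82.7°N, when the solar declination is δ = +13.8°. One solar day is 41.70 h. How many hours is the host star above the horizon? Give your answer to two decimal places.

Sunrise equation: cos H₀ = −tan φ · tan δ = -1.9174 ≤ −1, so the host star never sets (polar day) and H₀ = π.
Daylight = 2H₀/(2π) × 41.70 h = (3.1416/π) × 41.70 = 41.70 h.

41.70 h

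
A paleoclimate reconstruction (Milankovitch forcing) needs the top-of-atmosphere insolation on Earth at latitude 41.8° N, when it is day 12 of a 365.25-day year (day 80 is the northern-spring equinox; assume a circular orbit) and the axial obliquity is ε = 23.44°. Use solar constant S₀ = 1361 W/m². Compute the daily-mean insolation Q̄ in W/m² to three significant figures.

Solar longitude: λ_s = 360° × (12 − 80)/365.25 = -67.023°, i.e. -67.023° + 360° = 292.977°.
sin δ = sin 23.44° × sin 292.977° = -0.36623, so δ = -21.483°.
cos H₀ = −tan(+41.8°) tan(-21.483°) = 0.3519, H₀ = 1.2112 rad.
Bracket: H₀ sin φ sin δ + cos φ cos δ sin H₀ = 1.2112×0.66653×-0.36623 + 0.74548×0.93053×0.93604 = -0.295658 + 0.649323 = 0.353665.
Q̄ = (S₀/π) × [bracket] = (1361/π) × 0.353665 = 153.2 W/m².

Q̄ ≈ 153 W/m²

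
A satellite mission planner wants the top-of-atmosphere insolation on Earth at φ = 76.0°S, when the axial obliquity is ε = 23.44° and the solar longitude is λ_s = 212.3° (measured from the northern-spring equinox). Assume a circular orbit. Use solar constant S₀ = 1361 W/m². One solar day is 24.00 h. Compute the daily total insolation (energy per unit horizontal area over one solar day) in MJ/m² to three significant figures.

Solar declination: sin δ = sin ε · sin λ_s = sin 23.44° × sin 212.3° = -0.21256, so δ = -12.272°.
cos H₀ = −tan(-76.0°) tan(-12.272°) = -0.8725, H₀ = 2.6310 rad.
Bracket: H₀ sin φ sin δ + cos φ cos δ sin H₀ = 2.6310×-0.97030×-0.21256 + 0.24192×0.97715×0.48867 = 0.542636 + 0.115518 = 0.658154.
Q̄ = (S₀/π) × [bracket] = (1361/π) × 0.658154 = 285.13 W/m².
Daily total = Q̄ × 24.00 h × 3600 s/h = 285.13 × 24.00 × 3600 / 10⁶ = 24.64 MJ/m².

24.6 MJ/m²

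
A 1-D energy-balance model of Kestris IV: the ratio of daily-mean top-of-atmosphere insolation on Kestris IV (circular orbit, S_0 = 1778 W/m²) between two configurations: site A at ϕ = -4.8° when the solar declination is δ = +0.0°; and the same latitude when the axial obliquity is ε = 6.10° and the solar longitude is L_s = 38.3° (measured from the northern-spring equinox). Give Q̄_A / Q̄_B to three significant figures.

— Configuration A (ϕ=-4.8°):
cos h₀ = −tan(-4.8°) tan(+0.000°) = 0.0000, h₀ = 1.5708 rad.
Bracket: h₀ sin ϕ sin δ + cos ϕ cos δ sin h₀ = 1.5708×-0.08368×0.00000 + 0.99649×1.00000×1.00000 = -0.000000 + 0.996490 = 0.996490.
Q̄ = (S_0/π) × [bracket] = (1778/π) × 0.996490 = 563.97 W/m².
— Configuration B (ϕ=-4.8°):
Solar declination: sin δ = sin ε · sin L_s = sin 6.10° × sin 38.3° = 0.06586, so δ = +3.776°.
cos h₀ = −tan(-4.8°) tan(+3.776°) = 0.0055, h₀ = 1.5653 rad.
Bracket: h₀ sin ϕ sin δ + cos ϕ cos δ sin h₀ = 1.5653×-0.08368×0.06586 + 0.99649×0.99783×0.99998 = -0.008627 + 0.994308 = 0.985681.
Q̄ = (S_0/π) × [bracket] = (1778/π) × 0.985681 = 557.85 W/m².
Ratio Q̄_A / Q̄_B = 563.97 / 557.85 = 1.011.

Q̄_A / Q̄_B ≈ 1.01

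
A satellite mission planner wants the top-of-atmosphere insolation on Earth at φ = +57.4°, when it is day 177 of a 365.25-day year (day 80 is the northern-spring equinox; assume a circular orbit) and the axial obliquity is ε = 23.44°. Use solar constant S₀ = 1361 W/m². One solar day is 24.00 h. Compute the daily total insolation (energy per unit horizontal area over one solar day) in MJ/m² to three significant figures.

Solar longitude: λ_s = 360° × (177 − 80)/365.25 = 95.606°.
sin δ = sin 23.44° × sin 95.606° = 0.39589, so δ = +23.321°.
cos H₀ = −tan(+57.4°) tan(+23.321°) = -0.6741, H₀ = 2.3105 rad.
Bracket: H₀ sin φ sin δ + cos φ cos δ sin H₀ = 2.3105×0.84245×0.39589 + 0.53877×0.91830×0.73864 = 0.770592 + 0.365444 = 1.136036.
Q̄ = (S₀/π) × [bracket] = (1361/π) × 1.136036 = 492.15 W/m².
Daily total = Q̄ × 24.00 h × 3600 s/h = 492.15 × 24.00 × 3600 / 10⁶ = 42.52 MJ/m².

42.5 MJ/m²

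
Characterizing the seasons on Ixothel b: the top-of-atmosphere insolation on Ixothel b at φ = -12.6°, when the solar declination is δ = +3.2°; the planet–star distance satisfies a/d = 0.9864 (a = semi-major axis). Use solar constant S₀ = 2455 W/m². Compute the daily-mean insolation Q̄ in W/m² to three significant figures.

Q̄ ≈ 726 W/m²

cos H₀ = −tan(-12.6°) tan(+3.200°) = 0.0125, H₀ = 1.5583 rad.
Bracket: H₀ sin φ sin δ + cos φ cos δ sin H₀ = 1.5583×-0.21814×0.05582 + 0.97592×0.99844×0.99992 = -0.018975 + 0.974320 = 0.955345.
Inverse-square distance factor (a/d)² = 0.9864² = 0.972985.
Q̄ = (S₀/π) × 0.972985 × [bracket] = (2455/π) × 0.972985 × 0.955345 = 726.4 W/m².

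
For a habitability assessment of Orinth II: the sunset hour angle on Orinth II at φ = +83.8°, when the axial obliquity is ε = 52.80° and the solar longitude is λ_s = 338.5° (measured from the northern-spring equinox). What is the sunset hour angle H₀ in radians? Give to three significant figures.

H₀ = 0.00 rad

Solar declination: sin δ = sin ε · sin λ_s = sin 52.80° × sin 338.5° = -0.29193, so δ = -16.973°.
cos H₀ = −tan φ · tan δ = 2.8096 ≥ 1, so the host star never rises (polar night) and H₀ = 0.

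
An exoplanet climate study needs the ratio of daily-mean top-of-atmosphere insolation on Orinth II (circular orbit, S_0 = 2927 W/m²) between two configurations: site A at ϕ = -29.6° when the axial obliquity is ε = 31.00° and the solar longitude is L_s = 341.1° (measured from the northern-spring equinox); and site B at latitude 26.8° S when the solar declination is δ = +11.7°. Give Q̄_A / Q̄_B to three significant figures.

— Configuration A (ϕ=-29.6°):
Solar declination: sin δ = sin ε · sin L_s = sin 31.00° × sin 341.1° = -0.16683, so δ = -9.604°.
cos h₀ = −tan(-29.6°) tan(-9.604°) = -0.0961, h₀ = 1.6671 rad.
Bracket: h₀ sin ϕ sin δ + cos ϕ cos δ sin h₀ = 1.6671×-0.49394×-0.16683 + 0.86949×0.98599×0.99537 = 0.137376 + 0.853339 = 0.990715.
Q̄ = (S_0/π) × [bracket] = (2927/π) × 0.990715 = 923.04 W/m².
— Configuration B (ϕ=-26.8°):
cos h₀ = −tan(-26.8°) tan(+11.700°) = 0.1046, h₀ = 1.4660 rad.
Bracket: h₀ sin ϕ sin δ + cos ϕ cos δ sin h₀ = 1.4660×-0.45088×0.20279 + 0.89259×0.97922×0.99451 = -0.134042 + 0.869243 = 0.735201.
Q̄ = (S_0/π) × [bracket] = (2927/π) × 0.735201 = 684.98 W/m².
Ratio Q̄_A / Q̄_B = 923.04 / 684.98 = 1.348.

Q̄_A / Q̄_B ≈ 1.35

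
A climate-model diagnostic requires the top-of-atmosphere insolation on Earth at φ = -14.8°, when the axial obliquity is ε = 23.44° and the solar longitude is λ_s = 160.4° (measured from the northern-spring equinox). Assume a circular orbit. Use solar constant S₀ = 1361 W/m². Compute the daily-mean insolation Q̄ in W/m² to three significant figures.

Solar declination: sin δ = sin ε · sin λ_s = sin 23.44° × sin 160.4° = 0.13344, so δ = +7.668°.
cos H₀ = −tan(-14.8°) tan(+7.668°) = 0.0356, H₀ = 1.5352 rad.
Bracket: H₀ sin φ sin δ + cos φ cos δ sin H₀ = 1.5352×-0.25545×0.13344 + 0.96682×0.99106×0.99937 = -0.052331 + 0.957573 = 0.905242.
Q̄ = (S₀/π) × [bracket] = (1361/π) × 0.905242 = 392.2 W/m².

Q̄ ≈ 392 W/m²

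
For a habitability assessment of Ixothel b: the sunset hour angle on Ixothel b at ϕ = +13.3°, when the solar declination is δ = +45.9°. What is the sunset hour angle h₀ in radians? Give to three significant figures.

h₀ = 1.82 rad

cos h₀ = −tan ϕ · tan δ = −tan(+13.3°) × tan(+45.900°) = -0.2439, so h₀ = 1.8172 rad = 104.12°.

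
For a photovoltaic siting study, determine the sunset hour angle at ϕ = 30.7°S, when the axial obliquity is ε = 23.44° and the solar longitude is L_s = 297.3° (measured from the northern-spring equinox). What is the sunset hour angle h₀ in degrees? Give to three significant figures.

h₀ = 103°

Solar declination: sin δ = sin ε · sin L_s = sin 23.44° × sin 297.3° = -0.35348, so δ = -20.700°.
cos h₀ = −tan ϕ · tan δ = −tan(-30.7°) × tan(-20.700°) = -0.2244, so h₀ = 1.7971 rad = 102.97°.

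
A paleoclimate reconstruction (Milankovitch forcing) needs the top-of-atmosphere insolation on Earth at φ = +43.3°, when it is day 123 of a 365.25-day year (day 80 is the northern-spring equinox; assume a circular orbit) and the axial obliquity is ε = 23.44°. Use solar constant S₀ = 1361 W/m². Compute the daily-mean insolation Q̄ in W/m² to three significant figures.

Solar longitude: λ_s = 360° × (123 − 80)/365.25 = 42.382°.
sin δ = sin 23.44° × sin 42.382° = 0.26814, so δ = +15.553°.
cos H₀ = −tan(+43.3°) tan(+15.553°) = -0.2623, H₀ = 1.8362 rad.
Bracket: H₀ sin φ sin δ + cos φ cos δ sin H₀ = 1.8362×0.68582×0.26814 + 0.72777×0.96338×0.96499 = 0.337669 + 0.676573 = 1.014242.
Q̄ = (S₀/π) × [bracket] = (1361/π) × 1.014242 = 439.4 W/m².

Q̄ ≈ 439 W/m²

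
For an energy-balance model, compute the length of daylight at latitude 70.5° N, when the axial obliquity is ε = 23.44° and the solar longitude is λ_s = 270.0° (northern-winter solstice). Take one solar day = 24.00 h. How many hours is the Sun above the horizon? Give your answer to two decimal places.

Solar declination: sin δ = sin ε · sin λ_s = sin 23.44° × sin 270.0° = -0.39779, so δ = -23.440°.
cos H₀ = −tan φ · tan δ = 1.2244 ≥ 1, so the Sun never rises (polar night) and H₀ = 0.
Daylight = 2H₀/(2π) × 24.00 h = (0.0000/π) × 24.00 = 0.00 h.

0.00 h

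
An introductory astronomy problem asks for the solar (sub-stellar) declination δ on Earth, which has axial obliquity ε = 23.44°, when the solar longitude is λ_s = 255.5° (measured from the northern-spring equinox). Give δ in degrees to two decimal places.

sin δ = sin ε · sin λ_s = sin 23.44° × sin 255.5° = -0.385118.
δ = arcsin(-0.385118) = -22.65°.

δ = -22.65°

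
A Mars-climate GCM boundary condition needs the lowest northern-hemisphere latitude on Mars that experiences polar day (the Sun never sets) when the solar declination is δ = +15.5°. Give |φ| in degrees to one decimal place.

|φ| = 74.5°

Polar day requires cos H₀ = −tan φ tan δ ≤ −1, i.e. tan φ tan δ ≥ 1.
The boundary is |tan φ| · |tan δ| = 1, so |φ| = 90° − |δ| = 90° − 15.5° = 74.5° in the northern hemisphere.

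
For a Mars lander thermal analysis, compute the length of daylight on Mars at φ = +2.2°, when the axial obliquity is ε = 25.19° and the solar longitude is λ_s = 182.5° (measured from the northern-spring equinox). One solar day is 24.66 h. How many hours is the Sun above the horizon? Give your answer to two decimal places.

12.32 h

Solar declination: sin δ = sin ε · sin λ_s = sin 25.19° × sin 182.5° = -0.01857, so δ = -1.064°.
cos H₀ = −tan φ · tan δ = −tan(+2.2°) × tan(-1.064°) = 0.0007, so H₀ = 1.5701 rad = 89.96°.
Daylight = 2H₀/(2π) × 24.66 h = (1.5701/π) × 24.66 = 12.32 h.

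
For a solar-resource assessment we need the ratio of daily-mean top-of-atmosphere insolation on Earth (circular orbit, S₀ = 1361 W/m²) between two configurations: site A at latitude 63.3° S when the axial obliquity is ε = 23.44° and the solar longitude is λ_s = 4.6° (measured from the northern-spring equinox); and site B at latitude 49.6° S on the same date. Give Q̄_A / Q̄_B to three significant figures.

Q̄_A / Q̄_B ≈ 0.664

— Configuration A (φ=-63.3°):
Solar declination: sin δ = sin ε · sin λ_s = sin 23.44° × sin 4.6° = 0.03190, so δ = +1.828°.
cos H₀ = −tan(-63.3°) tan(+1.828°) = 0.0635, H₀ = 1.5073 rad.
Bracket: H₀ sin φ sin δ + cos φ cos δ sin H₀ = 1.5073×-0.89337×0.03190 + 0.44932×0.99949×0.99798 = -0.042956 + 0.448184 = 0.405228.
Q̄ = (S₀/π) × [bracket] = (1361/π) × 0.405228 = 175.55 W/m².
— Configuration B (φ=-49.6°):
cos H₀ = −tan(-49.6°) tan(+1.828°) = 0.0375, H₀ = 1.5333 rad.
Bracket: H₀ sin φ sin δ + cos φ cos δ sin H₀ = 1.5333×-0.76154×0.03190 + 0.64812×0.99949×0.99930 = -0.037249 + 0.647336 = 0.610087.
Q̄ = (S₀/π) × [bracket] = (1361/π) × 0.610087 = 264.30 W/m².
Ratio Q̄_A / Q̄_B = 175.55 / 264.30 = 0.6642.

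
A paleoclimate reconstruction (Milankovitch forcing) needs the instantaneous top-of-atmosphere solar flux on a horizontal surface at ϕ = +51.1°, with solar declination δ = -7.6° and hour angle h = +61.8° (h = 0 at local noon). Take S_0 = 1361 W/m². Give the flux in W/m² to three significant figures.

260 W/m²

cos θ_z = sin ϕ sin δ + cos ϕ cos δ cos h = -0.102928 + 0.294138 = 0.191210.
Flux = S_0 · cos θ_z = 1361 × 0.191210 = 260.2 W/m².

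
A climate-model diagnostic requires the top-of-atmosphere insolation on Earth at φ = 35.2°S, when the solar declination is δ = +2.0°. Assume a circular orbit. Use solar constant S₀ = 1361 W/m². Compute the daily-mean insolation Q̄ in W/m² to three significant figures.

cos H₀ = −tan(-35.2°) tan(+2.000°) = 0.0246, H₀ = 1.5462 rad.
Bracket: H₀ sin φ sin δ + cos φ cos δ sin H₀ = 1.5462×-0.57643×0.03490 + 0.81714×0.99939×0.99970 = -0.031106 + 0.816397 = 0.785291.
Q̄ = (S₀/π) × [bracket] = (1361/π) × 0.785291 = 340.2 W/m².

Q̄ ≈ 340 W/m²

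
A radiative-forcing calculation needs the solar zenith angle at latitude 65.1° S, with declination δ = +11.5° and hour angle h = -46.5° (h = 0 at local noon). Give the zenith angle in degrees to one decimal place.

cos θ_z = sin φ sin δ + cos φ cos δ cos h = -0.180835 + 0.284004 = 0.103169.
θ_z = arccos(0.103169) = 84.1°.

θ_z = 84.1°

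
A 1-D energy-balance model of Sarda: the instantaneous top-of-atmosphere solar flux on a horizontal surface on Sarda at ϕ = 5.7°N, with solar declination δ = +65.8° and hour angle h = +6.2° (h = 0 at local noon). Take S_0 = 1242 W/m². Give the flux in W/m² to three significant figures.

cos θ_z = sin ϕ sin δ + cos ϕ cos δ cos h = 0.090592 + 0.405510 = 0.496102.
Flux = S_0 · cos θ_z = 1242 × 0.496102 = 616.2 W/m².

616 W/m²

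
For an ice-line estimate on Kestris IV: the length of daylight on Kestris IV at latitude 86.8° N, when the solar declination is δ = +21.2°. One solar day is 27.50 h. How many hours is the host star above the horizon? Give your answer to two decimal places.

27.50 h

Sunrise equation: cos H₀ = −tan φ · tan δ = -6.9376 ≤ −1, so the host star never sets (polar day) and H₀ = π.
Daylight = 2H₀/(2π) × 27.50 h = (3.1416/π) × 27.50 = 27.50 h.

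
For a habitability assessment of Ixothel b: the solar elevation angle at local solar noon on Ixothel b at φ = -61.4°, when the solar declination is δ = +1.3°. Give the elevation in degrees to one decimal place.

27.3°

At local noon the hour angle is zero, so the zenith angle equals |φ − δ| = |-61.4° − (+1.300°)| = 62.700°.
Elevation = 90° − 62.700° = 27.3°.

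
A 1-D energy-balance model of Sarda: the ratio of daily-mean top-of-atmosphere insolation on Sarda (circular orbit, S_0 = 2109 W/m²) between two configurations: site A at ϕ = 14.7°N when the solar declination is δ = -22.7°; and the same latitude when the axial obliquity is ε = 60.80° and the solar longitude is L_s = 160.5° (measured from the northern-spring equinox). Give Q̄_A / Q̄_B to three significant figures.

— Configuration A (ϕ=+14.7°):
cos h₀ = −tan(+14.7°) tan(-22.700°) = 0.1097, h₀ = 1.4608 rad.
Bracket: h₀ sin ϕ sin δ + cos ϕ cos δ sin h₀ = 1.4608×0.25376×-0.38591 + 0.96727×0.92254×0.99396 = -0.143054 + 0.886956 = 0.743902.
Q̄ = (S_0/π) × [bracket] = (2109/π) × 0.743902 = 499.39 W/m².
— Configuration B (ϕ=+14.7°):
Solar declination: sin δ = sin ε · sin L_s = sin 60.80° × sin 160.5° = 0.29139, so δ = +16.941°.
cos h₀ = −tan(+14.7°) tan(+16.941°) = -0.0799, h₀ = 1.6508 rad.
Bracket: h₀ sin ϕ sin δ + cos ϕ cos δ sin h₀ = 1.6508×0.25376×0.29139 + 0.96727×0.95661×0.99680 = 0.122065 + 0.922339 = 1.044404.
Q̄ = (S_0/π) × [bracket] = (2109/π) × 1.044404 = 701.12 W/m².
Ratio Q̄_A / Q̄_B = 499.39 / 701.12 = 0.7123.

Q̄_A / Q̄_B ≈ 0.712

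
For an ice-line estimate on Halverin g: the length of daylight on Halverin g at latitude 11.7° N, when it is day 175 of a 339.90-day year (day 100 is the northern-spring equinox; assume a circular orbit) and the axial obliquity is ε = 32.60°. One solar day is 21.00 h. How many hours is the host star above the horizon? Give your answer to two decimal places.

Solar longitude: λ_s = 360° × (175 − 100)/339.90 = 79.435°.
sin δ = sin 32.60° × sin 79.435° = 0.52964, so δ = +31.981°.
cos H₀ = −tan φ · tan δ = −tan(+11.7°) × tan(+31.981°) = -0.1293, so H₀ = 1.7005 rad = 97.43°.
Daylight = 2H₀/(2π) × 21.00 h = (1.7005/π) × 21.00 = 11.37 h.

11.37 h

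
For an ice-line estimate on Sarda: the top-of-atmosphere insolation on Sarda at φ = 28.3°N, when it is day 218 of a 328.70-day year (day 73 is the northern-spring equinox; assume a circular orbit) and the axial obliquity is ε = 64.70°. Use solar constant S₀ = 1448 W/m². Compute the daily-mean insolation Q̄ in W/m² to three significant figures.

Q̄ ≈ 502 W/m²

Solar longitude: λ_s = 360° × (218 − 73)/328.70 = 158.807°.
sin δ = sin 64.70° × sin 158.807° = 0.32683, so δ = +19.076°.
cos H₀ = −tan(+28.3°) tan(+19.076°) = -0.1862, H₀ = 1.7581 rad.
Bracket: H₀ sin φ sin δ + cos φ cos δ sin H₀ = 1.7581×0.47409×0.32683 + 0.88048×0.94508×0.98251 = 0.272412 + 0.817570 = 1.089982.
Q̄ = (S₀/π) × [bracket] = (1448/π) × 1.089982 = 502.4 W/m².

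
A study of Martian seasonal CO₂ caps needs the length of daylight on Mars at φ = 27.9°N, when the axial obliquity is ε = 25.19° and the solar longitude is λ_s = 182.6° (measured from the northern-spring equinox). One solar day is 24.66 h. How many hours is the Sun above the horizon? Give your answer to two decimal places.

Solar declination: sin δ = sin ε · sin λ_s = sin 25.19° × sin 182.6° = -0.01931, so δ = -1.106°.
cos H₀ = −tan φ · tan δ = −tan(+27.9°) × tan(-1.106°) = 0.0102, so H₀ = 1.5606 rad = 89.41°.
Daylight = 2H₀/(2π) × 24.66 h = (1.5606/π) × 24.66 = 12.25 h.

12.25 h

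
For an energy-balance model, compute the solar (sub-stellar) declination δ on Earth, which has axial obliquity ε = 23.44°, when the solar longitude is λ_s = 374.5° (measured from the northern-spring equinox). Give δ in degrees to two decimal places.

sin δ = sin ε · sin λ_s = sin 23.44° × sin 374.5° = 0.099598.
δ = arcsin(0.099598) = +5.72°.

δ = +5.72°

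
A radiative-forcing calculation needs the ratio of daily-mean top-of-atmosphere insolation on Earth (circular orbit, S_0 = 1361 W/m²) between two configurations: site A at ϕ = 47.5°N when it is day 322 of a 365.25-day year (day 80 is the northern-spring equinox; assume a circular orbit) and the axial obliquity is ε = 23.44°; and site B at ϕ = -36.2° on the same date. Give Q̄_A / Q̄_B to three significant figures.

Q̄_A / Q̄_B ≈ 0.266

— Configuration A (ϕ=+47.5°):
Solar longitude: L_s = 360° × (322 − 80)/365.25 = 238.522°.
sin δ = sin 23.44° × sin 238.522° = -0.33925, so δ = -19.831°.
cos h₀ = −tan(+47.5°) tan(-19.831°) = 0.3936, h₀ = 1.1663 rad.
Bracket: h₀ sin ϕ sin δ + cos ϕ cos δ sin h₀ = 1.1663×0.73728×-0.33925 + 0.67559×0.94070×0.91930 = -0.291718 + 0.584240 = 0.292522.
Q̄ = (S_0/π) × [bracket] = (1361/π) × 0.292522 = 126.73 W/m².
— Configuration B (ϕ=-36.2°):
cos h₀ = −tan(-36.2°) tan(-19.831°) = -0.2639, h₀ = 1.8379 rad.
Bracket: h₀ sin ϕ sin δ + cos ϕ cos δ sin h₀ = 1.8379×-0.59061×-0.33925 + 0.80696×0.94070×0.96454 = 0.368250 + 0.732189 = 1.100439.
Q̄ = (S_0/π) × [bracket] = (1361/π) × 1.100439 = 476.73 W/m².
Ratio Q̄_A / Q̄_B = 126.73 / 476.73 = 0.2658.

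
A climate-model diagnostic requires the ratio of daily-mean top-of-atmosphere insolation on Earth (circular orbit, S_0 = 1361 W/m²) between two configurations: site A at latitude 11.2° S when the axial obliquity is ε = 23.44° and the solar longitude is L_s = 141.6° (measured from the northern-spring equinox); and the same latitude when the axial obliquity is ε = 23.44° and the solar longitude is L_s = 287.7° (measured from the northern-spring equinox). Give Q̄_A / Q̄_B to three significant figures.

Q̄_A / Q̄_B ≈ 0.854

— Configuration A (ϕ=-11.2°):
Solar declination: sin δ = sin ε · sin L_s = sin 23.44° × sin 141.6° = 0.24709, so δ = +14.305°.
cos h₀ = −tan(-11.2°) tan(+14.305°) = 0.0505, h₀ = 1.5203 rad.
Bracket: h₀ sin ϕ sin δ + cos ϕ cos δ sin h₀ = 1.5203×-0.19423×0.24709 + 0.98096×0.96899×0.99872 = -0.072963 + 0.949324 = 0.876361.
Q̄ = (S_0/π) × [bracket] = (1361/π) × 0.876361 = 379.66 W/m².
— Configuration B (ϕ=-11.2°):
Solar declination: sin δ = sin ε · sin L_s = sin 23.44° × sin 287.7° = -0.37896, so δ = -22.269°.
cos h₀ = −tan(-11.2°) tan(-22.269°) = -0.0811, h₀ = 1.6520 rad.
Bracket: h₀ sin ϕ sin δ + cos ϕ cos δ sin h₀ = 1.6520×-0.19423×-0.37896 + 0.98096×0.92541×0.99671 = 0.121596 + 0.904804 = 1.026400.
Q̄ = (S_0/π) × [bracket] = (1361/π) × 1.026400 = 444.66 W/m².
Ratio Q̄_A / Q̄_B = 379.66 / 444.66 = 0.8538.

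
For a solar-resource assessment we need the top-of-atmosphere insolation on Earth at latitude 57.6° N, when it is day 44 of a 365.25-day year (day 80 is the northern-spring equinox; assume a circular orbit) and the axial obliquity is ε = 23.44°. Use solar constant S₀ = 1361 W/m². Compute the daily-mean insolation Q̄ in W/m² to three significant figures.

Q̄ ≈ 109 W/m²

Solar longitude: λ_s = 360° × (44 − 80)/365.25 = -35.483°, i.e. -35.483° + 360° = 324.517°.
sin δ = sin 23.44° × sin 324.517° = -0.23090, so δ = -13.350°.
cos H₀ = −tan(+57.6°) tan(-13.350°) = 0.3739, H₀ = 1.1875 rad.
Bracket: H₀ sin φ sin δ + cos φ cos δ sin H₀ = 1.1875×0.84433×-0.23090 + 0.53583×0.97298×0.92745 = -0.231510 + 0.483528 = 0.252018.
Q̄ = (S₀/π) × [bracket] = (1361/π) × 0.252018 = 109.2 W/m².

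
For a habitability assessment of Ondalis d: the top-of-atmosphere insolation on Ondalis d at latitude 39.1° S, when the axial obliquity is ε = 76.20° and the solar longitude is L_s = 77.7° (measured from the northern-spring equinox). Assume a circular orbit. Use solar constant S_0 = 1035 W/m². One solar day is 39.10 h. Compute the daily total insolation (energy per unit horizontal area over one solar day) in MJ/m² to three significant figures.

Solar declination: sin δ = sin ε · sin L_s = sin 76.20° × sin 77.7° = 0.94884, so δ = +71.594°.
cos h₀ = −tan(-39.1°) tan(+71.594°) = 2.4421 ≥ 1 ⇒ polar night, h₀ = 0 and Q̄ = 0.
Daily total = Q̄ × 39.10 h × 3600 s/h = 0.00 MJ/m².

0.00 MJ/m²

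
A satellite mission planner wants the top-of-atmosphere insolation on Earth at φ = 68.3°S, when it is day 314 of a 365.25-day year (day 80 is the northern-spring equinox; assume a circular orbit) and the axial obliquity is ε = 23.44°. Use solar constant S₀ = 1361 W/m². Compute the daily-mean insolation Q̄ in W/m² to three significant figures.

Solar longitude: λ_s = 360° × (314 − 80)/365.25 = 230.637°.
sin δ = sin 23.44° × sin 230.637° = -0.30755, so δ = -17.911°.
cos H₀ = −tan(-68.3°) tan(-17.911°) = -0.8122, H₀ = 2.5187 rad.
Bracket: H₀ sin φ sin δ + cos φ cos δ sin H₀ = 2.5187×-0.92913×-0.30755 + 0.36975×0.95153×0.58339 = 0.719728 + 0.205253 = 0.924981.
Q̄ = (S₀/π) × [bracket] = (1361/π) × 0.924981 = 400.7 W/m².

Q̄ ≈ 401 W/m²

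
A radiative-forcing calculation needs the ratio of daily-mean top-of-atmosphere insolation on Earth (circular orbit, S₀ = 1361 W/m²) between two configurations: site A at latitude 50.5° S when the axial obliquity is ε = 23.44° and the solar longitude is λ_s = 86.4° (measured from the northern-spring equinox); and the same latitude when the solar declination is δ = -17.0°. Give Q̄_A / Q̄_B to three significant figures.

— Configuration A (φ=-50.5°):
Solar declination: sin δ = sin ε · sin λ_s = sin 23.44° × sin 86.4° = 0.39700, so δ = +23.391°.
cos H₀ = −tan(-50.5°) tan(+23.391°) = 0.5247, H₀ = 1.0184 rad.
Bracket: H₀ sin φ sin δ + cos φ cos δ sin H₀ = 1.0184×-0.77162×0.39700 + 0.63608×0.91782×0.85127 = -0.311970 + 0.496977 = 0.185007.
Q̄ = (S₀/π) × [bracket] = (1361/π) × 0.185007 = 80.149 W/m².
— Configuration B (φ=-50.5°):
cos H₀ = −tan(-50.5°) tan(-17.000°) = -0.3709, H₀ = 1.9508 rad.
Bracket: H₀ sin φ sin δ + cos φ cos δ sin H₀ = 1.9508×-0.77162×-0.29237 + 0.63608×0.95630×0.92868 = 0.440098 + 0.564901 = 1.004999.
Q̄ = (S₀/π) × [bracket] = (1361/π) × 1.004999 = 435.39 W/m².
Ratio Q̄_A / Q̄_B = 80.149 / 435.39 = 0.1841.

Q̄_A / Q̄_B ≈ 0.184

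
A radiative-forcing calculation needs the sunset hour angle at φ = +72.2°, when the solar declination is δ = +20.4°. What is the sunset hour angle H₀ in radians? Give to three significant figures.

H₀ = 3.14 rad

Sunrise equation: cos H₀ = −tan φ · tan δ = -1.1583 ≤ −1, so the Sun never sets (polar day) and H₀ = π.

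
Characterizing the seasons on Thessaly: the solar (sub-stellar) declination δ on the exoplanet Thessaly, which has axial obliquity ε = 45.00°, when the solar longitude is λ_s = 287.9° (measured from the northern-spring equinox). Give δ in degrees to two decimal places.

sin δ = sin ε · sin λ_s = sin 45.00° × sin 287.9° = -0.672879.
δ = arcsin(-0.672879) = -42.29°.

δ = -42.29°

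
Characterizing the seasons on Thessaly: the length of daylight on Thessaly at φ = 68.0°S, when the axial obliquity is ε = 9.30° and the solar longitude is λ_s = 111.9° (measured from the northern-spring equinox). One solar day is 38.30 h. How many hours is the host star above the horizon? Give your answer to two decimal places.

Solar declination: sin δ = sin ε · sin λ_s = sin 9.30° × sin 111.9° = 0.14994, so δ = +8.624°.
cos H₀ = −tan φ · tan δ = −tan(-68.0°) × tan(+8.624°) = 0.3754, so H₀ = 1.1860 rad = 67.95°.
Daylight = 2H₀/(2π) × 38.30 h = (1.1860/π) × 38.30 = 14.46 h.

14.46 h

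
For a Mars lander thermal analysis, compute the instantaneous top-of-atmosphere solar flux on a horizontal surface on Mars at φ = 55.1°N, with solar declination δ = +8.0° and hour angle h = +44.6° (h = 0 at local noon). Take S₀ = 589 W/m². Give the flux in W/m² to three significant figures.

cos θ_z = sin φ sin δ + cos φ cos δ cos h = 0.114143 + 0.403418 = 0.517561.
Flux = S₀ · cos θ_z = 589 × 0.517561 = 304.8 W/m².

305 W/m²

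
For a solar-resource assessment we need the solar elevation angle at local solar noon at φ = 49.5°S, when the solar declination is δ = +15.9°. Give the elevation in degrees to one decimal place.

At local noon the hour angle is zero, so the zenith angle equals |φ − δ| = |-49.5° − (+15.900°)| = 65.400°.
Elevation = 90° − 65.400° = 24.6°.

24.6°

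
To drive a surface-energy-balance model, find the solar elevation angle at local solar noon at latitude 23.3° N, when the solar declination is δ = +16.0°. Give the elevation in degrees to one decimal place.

82.7°

At local noon the hour angle is zero, so the zenith angle equals |ϕ − δ| = |+23.3° − (+16.000°)| = 7.300°.
Elevation = 90° − 7.300° = 82.7°.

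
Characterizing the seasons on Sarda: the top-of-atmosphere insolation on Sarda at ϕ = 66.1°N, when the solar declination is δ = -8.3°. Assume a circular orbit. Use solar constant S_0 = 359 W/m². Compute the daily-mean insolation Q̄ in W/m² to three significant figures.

Q̄ ≈ 24.6 W/m²

cos h₀ = −tan(+66.1°) tan(-8.300°) = 0.3292, h₀ = 1.2353 rad.
Bracket: h₀ sin ϕ sin δ + cos ϕ cos δ sin h₀ = 1.2353×0.91425×-0.14436 + 0.40514×0.98953×0.94426 = -0.163036 + 0.378552 = 0.215516.
Q̄ = (S_0/π) × [bracket] = (359/π) × 0.215516 = 24.63 W/m².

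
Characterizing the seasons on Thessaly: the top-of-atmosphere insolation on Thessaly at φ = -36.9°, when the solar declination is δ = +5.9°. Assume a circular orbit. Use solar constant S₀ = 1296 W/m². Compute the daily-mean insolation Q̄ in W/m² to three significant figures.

Q̄ ≈ 289 W/m²

cos H₀ = −tan(-36.9°) tan(+5.900°) = 0.0776, H₀ = 1.4931 rad.
Bracket: H₀ sin φ sin δ + cos φ cos δ sin H₀ = 1.4931×-0.60042×0.10279 + 0.79968×0.99470×0.99699 = -0.092150 + 0.793047 = 0.700897.
Q̄ = (S₀/π) × [bracket] = (1296/π) × 0.700897 = 289.1 W/m².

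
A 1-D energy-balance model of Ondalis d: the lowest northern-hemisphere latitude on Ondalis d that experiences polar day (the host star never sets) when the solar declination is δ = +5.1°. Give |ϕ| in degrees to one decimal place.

Polar day requires cos h₀ = −tan ϕ tan δ ≤ −1, i.e. tan ϕ tan δ ≥ 1.
The boundary is |tan ϕ| · |tan δ| = 1, so |ϕ| = 90° − |δ| = 90° − 5.1° = 84.9° in the northern hemisphere.

|ϕ| = 84.9°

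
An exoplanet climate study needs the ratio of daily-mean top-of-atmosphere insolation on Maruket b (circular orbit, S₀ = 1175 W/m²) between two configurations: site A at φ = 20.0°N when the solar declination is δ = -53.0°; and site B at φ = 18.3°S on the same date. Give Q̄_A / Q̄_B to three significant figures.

— Configuration A (φ=+20.0°):
cos H₀ = −tan(+20.0°) tan(-53.000°) = 0.4830, H₀ = 1.0667 rad.
Bracket: H₀ sin φ sin δ + cos φ cos δ sin H₀ = 1.0667×0.34202×-0.79864 + 0.93969×0.60182×0.87562 = -0.291370 + 0.495184 = 0.203814.
Q̄ = (S₀/π) × [bracket] = (1175/π) × 0.203814 = 76.229 W/m².
— Configuration B (φ=-18.3°):
cos H₀ = −tan(-18.3°) tan(-53.000°) = -0.4389, H₀ = 2.0251 rad.
Bracket: H₀ sin φ sin δ + cos φ cos δ sin H₀ = 2.0251×-0.31399×-0.79864 + 0.94943×0.60182×0.89855 = 0.507824 + 0.513419 = 1.021243.
Q̄ = (S₀/π) × [bracket] = (1175/π) × 1.021243 = 381.96 W/m².
Ratio Q̄_A / Q̄_B = 76.229 / 381.96 = 0.1996.

Q̄_A / Q̄_B ≈ 0.200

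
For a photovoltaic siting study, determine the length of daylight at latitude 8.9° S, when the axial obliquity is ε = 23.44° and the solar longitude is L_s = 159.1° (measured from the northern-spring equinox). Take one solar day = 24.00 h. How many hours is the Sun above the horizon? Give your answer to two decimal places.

Solar declination: sin δ = sin ε · sin L_s = sin 23.44° × sin 159.1° = 0.14191, so δ = +8.158°.
cos h₀ = −tan ϕ · tan δ = −tan(-8.9°) × tan(+8.158°) = 0.0224, so h₀ = 1.5483 rad = 88.71°.
Daylight = 2h₀/(2π) × 24.00 h = (1.5483/π) × 24.00 = 11.83 h.

11.83 h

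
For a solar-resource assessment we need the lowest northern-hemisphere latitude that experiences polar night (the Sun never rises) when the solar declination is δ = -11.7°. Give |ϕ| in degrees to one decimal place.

Polar night requires cos h₀ = −tan ϕ tan δ ≥ 1, i.e. tan ϕ tan δ ≤ −1.
The boundary is |tan ϕ| · |tan δ| = 1, so |ϕ| = 90° − |δ| = 90° − 11.7° = 78.3° in the northern hemisphere.

|ϕ| = 78.3°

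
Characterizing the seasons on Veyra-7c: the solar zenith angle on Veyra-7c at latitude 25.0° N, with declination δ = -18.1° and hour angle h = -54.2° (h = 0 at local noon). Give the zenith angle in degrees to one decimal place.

cos θ_z = sin φ sin δ + cos φ cos δ cos h = -0.131298 + 0.503918 = 0.372620.
θ_z = arccos(0.372620) = 68.1°.

θ_z = 68.1°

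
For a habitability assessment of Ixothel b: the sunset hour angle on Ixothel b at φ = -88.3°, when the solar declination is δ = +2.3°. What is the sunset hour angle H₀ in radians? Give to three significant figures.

cos H₀ = −tan φ · tan δ = 1.3533 ≥ 1, so the host star never rises (polar night) and H₀ = 0.

H₀ = 0.00 rad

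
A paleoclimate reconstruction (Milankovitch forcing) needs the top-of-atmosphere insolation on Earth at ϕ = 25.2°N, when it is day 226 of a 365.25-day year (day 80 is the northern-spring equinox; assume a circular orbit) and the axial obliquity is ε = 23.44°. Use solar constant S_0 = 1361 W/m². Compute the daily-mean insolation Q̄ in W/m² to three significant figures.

Q̄ ≈ 451 W/m²

Solar longitude: L_s = 360° × (226 − 80)/365.25 = 143.901°.
sin δ = sin 23.44° × sin 143.901° = 0.23437, so δ = +13.554°.
cos h₀ = −tan(+25.2°) tan(+13.554°) = -0.1134, h₀ = 1.6845 rad.
Bracket: h₀ sin ϕ sin δ + cos ϕ cos δ sin h₀ = 1.6845×0.42578×0.23437 + 0.90483×0.97215×0.99354 = 0.168096 + 0.873948 = 1.042044.
Q̄ = (S_0/π) × [bracket] = (1361/π) × 1.042044 = 451.4 W/m².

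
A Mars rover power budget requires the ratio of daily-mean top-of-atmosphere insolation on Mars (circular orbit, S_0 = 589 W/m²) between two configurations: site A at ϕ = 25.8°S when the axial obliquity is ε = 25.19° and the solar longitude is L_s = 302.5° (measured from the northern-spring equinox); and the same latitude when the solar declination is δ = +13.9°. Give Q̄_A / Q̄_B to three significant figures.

— Configuration A (ϕ=-25.8°):
Solar declination: sin δ = sin ε · sin L_s = sin 25.19° × sin 302.5° = -0.35897, so δ = -21.037°.
cos h₀ = −tan(-25.8°) tan(-21.037°) = -0.1859, h₀ = 1.7578 rad.
Bracket: h₀ sin ϕ sin δ + cos ϕ cos δ sin h₀ = 1.7578×-0.43523×-0.35897 + 0.90032×0.93335×0.98256 = 0.274629 + 0.825659 = 1.100288.
Q̄ = (S_0/π) × [bracket] = (589/π) × 1.100288 = 206.29 W/m².
— Configuration B (ϕ=-25.8°):
cos h₀ = −tan(-25.8°) tan(+13.900°) = 0.1196, h₀ = 1.4509 rad.
Bracket: h₀ sin ϕ sin δ + cos ϕ cos δ sin h₀ = 1.4509×-0.43523×0.24023 + 0.90032×0.97072×0.99282 = -0.151699 + 0.867684 = 0.715985.
Q̄ = (S_0/π) × [bracket] = (589/π) × 0.715985 = 134.24 W/m².
Ratio Q̄_A / Q̄_B = 206.29 / 134.24 = 1.537.

Q̄_A / Q̄_B ≈ 1.54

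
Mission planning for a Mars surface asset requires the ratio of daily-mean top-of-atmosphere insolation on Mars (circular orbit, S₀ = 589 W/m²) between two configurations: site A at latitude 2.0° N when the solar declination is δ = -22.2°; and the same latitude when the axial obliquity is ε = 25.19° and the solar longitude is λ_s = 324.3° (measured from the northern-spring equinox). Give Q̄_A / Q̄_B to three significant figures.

— Configuration A (φ=+2.0°):
cos H₀ = −tan(+2.0°) tan(-22.200°) = 0.0143, H₀ = 1.5565 rad.
Bracket: H₀ sin φ sin δ + cos φ cos δ sin H₀ = 1.5565×0.03490×-0.37784 + 0.99939×0.92587×0.99990 = -0.020525 + 0.925213 = 0.904688.
Q̄ = (S₀/π) × [bracket] = (589/π) × 0.904688 = 169.61 W/m².
— Configuration B (φ=+2.0°):
Solar declination: sin δ = sin ε · sin λ_s = sin 25.19° × sin 324.3° = -0.24837, so δ = -14.381°.
cos H₀ = −tan(+2.0°) tan(-14.381°) = 0.0090, H₀ = 1.5618 rad.
Bracket: H₀ sin φ sin δ + cos φ cos δ sin H₀ = 1.5618×0.03490×-0.24837 + 0.99939×0.96867×0.99996 = -0.013538 + 0.968040 = 0.954502.
Q̄ = (S₀/π) × [bracket] = (589/π) × 0.954502 = 178.95 W/m².
Ratio Q̄_A / Q̄_B = 169.61 / 178.95 = 0.9478.

Q̄_A / Q̄_B ≈ 0.948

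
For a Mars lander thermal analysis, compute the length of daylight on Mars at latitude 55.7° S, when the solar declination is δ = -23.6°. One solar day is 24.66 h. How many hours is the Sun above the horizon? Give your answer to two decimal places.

17.79 h

cos H₀ = −tan φ · tan δ = −tan(-55.7°) × tan(-23.600°) = -0.6405, so H₀ = 2.2659 rad = 129.83°.
Daylight = 2H₀/(2π) × 24.66 h = (2.2659/π) × 24.66 = 17.79 h.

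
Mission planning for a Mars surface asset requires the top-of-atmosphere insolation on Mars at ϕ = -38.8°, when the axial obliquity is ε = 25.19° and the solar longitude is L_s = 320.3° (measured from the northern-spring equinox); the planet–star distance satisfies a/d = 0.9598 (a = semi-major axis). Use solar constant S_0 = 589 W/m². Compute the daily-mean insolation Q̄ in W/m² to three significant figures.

Q̄ ≈ 179 W/m²

Solar declination: sin δ = sin ε · sin L_s = sin 25.19° × sin 320.3° = -0.27187, so δ = -15.776°.
cos h₀ = −tan(-38.8°) tan(-15.776°) = -0.2271, h₀ = 1.7999 rad.
Bracket: h₀ sin ϕ sin δ + cos ϕ cos δ sin h₀ = 1.7999×-0.62660×-0.27187 + 0.77934×0.96233×0.97386 = 0.306620 + 0.730378 = 1.036998.
Inverse-square distance factor (a/d)² = 0.9598² = 0.921216.
Q̄ = (S_0/π) × 0.921216 × [bracket] = (589/π) × 0.921216 × 1.036998 = 179.1 W/m².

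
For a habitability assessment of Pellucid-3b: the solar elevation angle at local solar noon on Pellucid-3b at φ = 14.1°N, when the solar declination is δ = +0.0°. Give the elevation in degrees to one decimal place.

At local noon the hour angle is zero, so the zenith angle equals |φ − δ| = |+14.1° − (+0.000°)| = 14.100°.
Elevation = 90° − 14.100° = 75.9°.

75.9°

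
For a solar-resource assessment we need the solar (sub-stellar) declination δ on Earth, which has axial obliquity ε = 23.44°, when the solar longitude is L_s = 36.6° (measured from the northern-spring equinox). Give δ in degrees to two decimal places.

sin δ = sin ε · sin L_s = sin 23.44° × sin 36.6° = 0.237171.
δ = arcsin(0.237171) = +13.72°.

δ = +13.72°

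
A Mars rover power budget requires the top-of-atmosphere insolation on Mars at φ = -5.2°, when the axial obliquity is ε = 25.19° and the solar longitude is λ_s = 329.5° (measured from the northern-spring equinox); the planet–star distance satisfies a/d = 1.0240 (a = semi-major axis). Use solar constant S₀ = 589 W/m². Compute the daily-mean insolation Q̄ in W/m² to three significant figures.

Solar declination: sin δ = sin ε · sin λ_s = sin 25.19° × sin 329.5° = -0.21602, so δ = -12.475°.
cos H₀ = −tan(-5.2°) tan(-12.475°) = -0.0201, H₀ = 1.5909 rad.
Bracket: H₀ sin φ sin δ + cos φ cos δ sin H₀ = 1.5909×-0.09063×-0.21602 + 0.99588×0.97639×0.99980 = 0.031146 + 0.972173 = 1.003319.
Inverse-square distance factor (a/d)² = 1.0240² = 1.048576.
Q̄ = (S₀/π) × 1.048576 × [bracket] = (589/π) × 1.048576 × 1.003319 = 197.2 W/m².

Q̄ ≈ 197 W/m²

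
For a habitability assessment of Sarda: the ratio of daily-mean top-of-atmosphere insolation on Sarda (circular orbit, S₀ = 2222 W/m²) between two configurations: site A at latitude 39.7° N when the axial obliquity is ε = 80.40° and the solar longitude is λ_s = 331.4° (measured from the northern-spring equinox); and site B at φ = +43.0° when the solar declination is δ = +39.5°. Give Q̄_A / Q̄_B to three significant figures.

— Configuration A (φ=+39.7°):
Solar declination: sin δ = sin ε · sin λ_s = sin 80.40° × sin 331.4° = -0.47199, so δ = -28.163°.
cos H₀ = −tan(+39.7°) tan(-28.163°) = 0.4445, H₀ = 1.1102 rad.
Bracket: H₀ sin φ sin δ + cos φ cos δ sin H₀ = 1.1102×0.63877×-0.47199 + 0.76940×0.88160×0.89579 = -0.334718 + 0.607617 = 0.272899.
Q̄ = (S₀/π) × [bracket] = (2222/π) × 0.272899 = 193.02 W/m².
— Configuration B (φ=+43.0°):
cos H₀ = −tan(+43.0°) tan(+39.500°) = -0.7687, H₀ = 2.4476 rad.
Bracket: H₀ sin φ sin δ + cos φ cos δ sin H₀ = 2.4476×0.68200×0.63608 + 0.73135×0.77162×0.63960 = 1.061785 + 0.360942 = 1.422727.
Q̄ = (S₀/π) × [bracket] = (2222/π) × 1.422727 = 1006.3 W/m².
Ratio Q̄_A / Q̄_B = 193.02 / 1006.3 = 0.1918.

Q̄_A / Q̄_B ≈ 0.192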